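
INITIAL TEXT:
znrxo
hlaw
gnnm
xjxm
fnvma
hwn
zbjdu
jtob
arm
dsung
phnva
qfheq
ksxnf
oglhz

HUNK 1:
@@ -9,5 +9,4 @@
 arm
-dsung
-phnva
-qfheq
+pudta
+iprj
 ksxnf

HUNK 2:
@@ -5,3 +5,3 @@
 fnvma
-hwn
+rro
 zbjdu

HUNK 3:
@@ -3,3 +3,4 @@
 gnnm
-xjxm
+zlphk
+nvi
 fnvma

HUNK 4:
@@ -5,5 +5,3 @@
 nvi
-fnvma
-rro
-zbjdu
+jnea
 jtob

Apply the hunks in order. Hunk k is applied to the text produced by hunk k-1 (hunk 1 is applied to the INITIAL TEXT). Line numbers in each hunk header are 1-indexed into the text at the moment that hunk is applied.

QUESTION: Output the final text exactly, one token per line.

Answer: znrxo
hlaw
gnnm
zlphk
nvi
jnea
jtob
arm
pudta
iprj
ksxnf
oglhz

Derivation:
Hunk 1: at line 9 remove [dsung,phnva,qfheq] add [pudta,iprj] -> 13 lines: znrxo hlaw gnnm xjxm fnvma hwn zbjdu jtob arm pudta iprj ksxnf oglhz
Hunk 2: at line 5 remove [hwn] add [rro] -> 13 lines: znrxo hlaw gnnm xjxm fnvma rro zbjdu jtob arm pudta iprj ksxnf oglhz
Hunk 3: at line 3 remove [xjxm] add [zlphk,nvi] -> 14 lines: znrxo hlaw gnnm zlphk nvi fnvma rro zbjdu jtob arm pudta iprj ksxnf oglhz
Hunk 4: at line 5 remove [fnvma,rro,zbjdu] add [jnea] -> 12 lines: znrxo hlaw gnnm zlphk nvi jnea jtob arm pudta iprj ksxnf oglhz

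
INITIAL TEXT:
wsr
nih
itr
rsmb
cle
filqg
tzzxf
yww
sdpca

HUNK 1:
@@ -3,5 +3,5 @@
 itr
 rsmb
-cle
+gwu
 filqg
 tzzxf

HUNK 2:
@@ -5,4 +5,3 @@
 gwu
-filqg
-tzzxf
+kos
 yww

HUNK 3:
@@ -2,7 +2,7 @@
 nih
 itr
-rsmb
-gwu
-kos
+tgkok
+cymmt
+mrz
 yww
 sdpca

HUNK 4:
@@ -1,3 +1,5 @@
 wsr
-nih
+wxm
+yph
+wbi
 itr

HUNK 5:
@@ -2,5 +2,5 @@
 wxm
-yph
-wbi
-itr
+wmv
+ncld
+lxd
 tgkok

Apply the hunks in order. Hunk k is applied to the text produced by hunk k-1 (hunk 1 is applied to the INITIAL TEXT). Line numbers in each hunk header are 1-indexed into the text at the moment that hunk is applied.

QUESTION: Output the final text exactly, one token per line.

Answer: wsr
wxm
wmv
ncld
lxd
tgkok
cymmt
mrz
yww
sdpca

Derivation:
Hunk 1: at line 3 remove [cle] add [gwu] -> 9 lines: wsr nih itr rsmb gwu filqg tzzxf yww sdpca
Hunk 2: at line 5 remove [filqg,tzzxf] add [kos] -> 8 lines: wsr nih itr rsmb gwu kos yww sdpca
Hunk 3: at line 2 remove [rsmb,gwu,kos] add [tgkok,cymmt,mrz] -> 8 lines: wsr nih itr tgkok cymmt mrz yww sdpca
Hunk 4: at line 1 remove [nih] add [wxm,yph,wbi] -> 10 lines: wsr wxm yph wbi itr tgkok cymmt mrz yww sdpca
Hunk 5: at line 2 remove [yph,wbi,itr] add [wmv,ncld,lxd] -> 10 lines: wsr wxm wmv ncld lxd tgkok cymmt mrz yww sdpca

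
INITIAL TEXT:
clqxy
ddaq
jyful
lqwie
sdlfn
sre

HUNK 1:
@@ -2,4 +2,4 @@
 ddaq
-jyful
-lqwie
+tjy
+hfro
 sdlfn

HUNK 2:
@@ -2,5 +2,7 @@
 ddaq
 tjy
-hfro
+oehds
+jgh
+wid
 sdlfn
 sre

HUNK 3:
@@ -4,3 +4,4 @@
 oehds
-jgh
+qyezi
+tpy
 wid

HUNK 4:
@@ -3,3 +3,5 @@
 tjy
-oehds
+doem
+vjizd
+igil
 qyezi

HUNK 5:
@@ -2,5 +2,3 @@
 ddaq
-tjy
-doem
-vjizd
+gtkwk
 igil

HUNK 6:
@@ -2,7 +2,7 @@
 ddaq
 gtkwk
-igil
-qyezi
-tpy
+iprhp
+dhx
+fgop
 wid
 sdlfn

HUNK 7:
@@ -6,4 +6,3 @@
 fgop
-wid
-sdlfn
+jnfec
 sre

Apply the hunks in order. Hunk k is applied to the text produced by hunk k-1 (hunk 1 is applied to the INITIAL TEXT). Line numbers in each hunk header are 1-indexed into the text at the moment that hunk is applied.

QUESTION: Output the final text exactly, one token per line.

Hunk 1: at line 2 remove [jyful,lqwie] add [tjy,hfro] -> 6 lines: clqxy ddaq tjy hfro sdlfn sre
Hunk 2: at line 2 remove [hfro] add [oehds,jgh,wid] -> 8 lines: clqxy ddaq tjy oehds jgh wid sdlfn sre
Hunk 3: at line 4 remove [jgh] add [qyezi,tpy] -> 9 lines: clqxy ddaq tjy oehds qyezi tpy wid sdlfn sre
Hunk 4: at line 3 remove [oehds] add [doem,vjizd,igil] -> 11 lines: clqxy ddaq tjy doem vjizd igil qyezi tpy wid sdlfn sre
Hunk 5: at line 2 remove [tjy,doem,vjizd] add [gtkwk] -> 9 lines: clqxy ddaq gtkwk igil qyezi tpy wid sdlfn sre
Hunk 6: at line 2 remove [igil,qyezi,tpy] add [iprhp,dhx,fgop] -> 9 lines: clqxy ddaq gtkwk iprhp dhx fgop wid sdlfn sre
Hunk 7: at line 6 remove [wid,sdlfn] add [jnfec] -> 8 lines: clqxy ddaq gtkwk iprhp dhx fgop jnfec sre

Answer: clqxy
ddaq
gtkwk
iprhp
dhx
fgop
jnfec
sre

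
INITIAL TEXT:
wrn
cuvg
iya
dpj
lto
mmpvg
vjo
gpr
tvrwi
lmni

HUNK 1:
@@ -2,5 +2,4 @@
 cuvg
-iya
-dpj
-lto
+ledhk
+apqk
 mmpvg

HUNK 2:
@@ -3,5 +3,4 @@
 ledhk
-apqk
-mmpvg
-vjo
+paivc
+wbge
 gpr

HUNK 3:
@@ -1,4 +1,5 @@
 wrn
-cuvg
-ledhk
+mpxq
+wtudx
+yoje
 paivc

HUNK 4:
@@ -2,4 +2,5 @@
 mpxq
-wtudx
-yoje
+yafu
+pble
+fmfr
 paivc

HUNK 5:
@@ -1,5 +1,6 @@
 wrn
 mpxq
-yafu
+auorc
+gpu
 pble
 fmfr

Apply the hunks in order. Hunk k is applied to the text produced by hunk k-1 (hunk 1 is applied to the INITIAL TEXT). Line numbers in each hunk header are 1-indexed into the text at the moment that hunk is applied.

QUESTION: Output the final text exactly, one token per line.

Hunk 1: at line 2 remove [iya,dpj,lto] add [ledhk,apqk] -> 9 lines: wrn cuvg ledhk apqk mmpvg vjo gpr tvrwi lmni
Hunk 2: at line 3 remove [apqk,mmpvg,vjo] add [paivc,wbge] -> 8 lines: wrn cuvg ledhk paivc wbge gpr tvrwi lmni
Hunk 3: at line 1 remove [cuvg,ledhk] add [mpxq,wtudx,yoje] -> 9 lines: wrn mpxq wtudx yoje paivc wbge gpr tvrwi lmni
Hunk 4: at line 2 remove [wtudx,yoje] add [yafu,pble,fmfr] -> 10 lines: wrn mpxq yafu pble fmfr paivc wbge gpr tvrwi lmni
Hunk 5: at line 1 remove [yafu] add [auorc,gpu] -> 11 lines: wrn mpxq auorc gpu pble fmfr paivc wbge gpr tvrwi lmni

Answer: wrn
mpxq
auorc
gpu
pble
fmfr
paivc
wbge
gpr
tvrwi
lmni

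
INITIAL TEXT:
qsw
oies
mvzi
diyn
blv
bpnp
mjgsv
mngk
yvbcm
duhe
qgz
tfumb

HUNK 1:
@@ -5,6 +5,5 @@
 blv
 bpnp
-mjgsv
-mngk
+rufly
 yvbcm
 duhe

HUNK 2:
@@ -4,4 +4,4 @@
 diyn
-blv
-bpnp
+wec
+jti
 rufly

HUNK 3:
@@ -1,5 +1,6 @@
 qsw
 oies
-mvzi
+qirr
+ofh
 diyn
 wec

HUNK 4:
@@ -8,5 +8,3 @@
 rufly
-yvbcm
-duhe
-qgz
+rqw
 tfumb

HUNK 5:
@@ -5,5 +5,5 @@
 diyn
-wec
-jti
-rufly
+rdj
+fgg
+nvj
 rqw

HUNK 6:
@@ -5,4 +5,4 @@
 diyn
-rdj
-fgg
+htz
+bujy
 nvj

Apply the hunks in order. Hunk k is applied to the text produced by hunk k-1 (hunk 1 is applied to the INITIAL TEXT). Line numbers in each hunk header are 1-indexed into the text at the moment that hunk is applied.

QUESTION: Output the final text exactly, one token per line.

Answer: qsw
oies
qirr
ofh
diyn
htz
bujy
nvj
rqw
tfumb

Derivation:
Hunk 1: at line 5 remove [mjgsv,mngk] add [rufly] -> 11 lines: qsw oies mvzi diyn blv bpnp rufly yvbcm duhe qgz tfumb
Hunk 2: at line 4 remove [blv,bpnp] add [wec,jti] -> 11 lines: qsw oies mvzi diyn wec jti rufly yvbcm duhe qgz tfumb
Hunk 3: at line 1 remove [mvzi] add [qirr,ofh] -> 12 lines: qsw oies qirr ofh diyn wec jti rufly yvbcm duhe qgz tfumb
Hunk 4: at line 8 remove [yvbcm,duhe,qgz] add [rqw] -> 10 lines: qsw oies qirr ofh diyn wec jti rufly rqw tfumb
Hunk 5: at line 5 remove [wec,jti,rufly] add [rdj,fgg,nvj] -> 10 lines: qsw oies qirr ofh diyn rdj fgg nvj rqw tfumb
Hunk 6: at line 5 remove [rdj,fgg] add [htz,bujy] -> 10 lines: qsw oies qirr ofh diyn htz bujy nvj rqw tfumb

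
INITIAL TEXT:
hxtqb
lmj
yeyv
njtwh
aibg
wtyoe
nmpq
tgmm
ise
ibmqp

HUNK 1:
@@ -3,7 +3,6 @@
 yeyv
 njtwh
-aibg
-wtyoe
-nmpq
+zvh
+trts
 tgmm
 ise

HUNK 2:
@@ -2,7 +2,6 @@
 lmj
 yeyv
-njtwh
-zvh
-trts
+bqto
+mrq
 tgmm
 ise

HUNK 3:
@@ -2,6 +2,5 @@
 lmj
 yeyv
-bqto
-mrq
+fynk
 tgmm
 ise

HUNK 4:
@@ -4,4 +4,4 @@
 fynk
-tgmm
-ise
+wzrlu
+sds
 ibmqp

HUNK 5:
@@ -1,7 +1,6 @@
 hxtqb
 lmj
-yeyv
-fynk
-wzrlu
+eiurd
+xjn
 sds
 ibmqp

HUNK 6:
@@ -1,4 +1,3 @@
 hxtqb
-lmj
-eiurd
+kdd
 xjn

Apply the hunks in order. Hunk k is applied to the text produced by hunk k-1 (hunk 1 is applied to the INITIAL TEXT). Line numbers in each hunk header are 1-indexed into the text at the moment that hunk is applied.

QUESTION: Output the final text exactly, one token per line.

Hunk 1: at line 3 remove [aibg,wtyoe,nmpq] add [zvh,trts] -> 9 lines: hxtqb lmj yeyv njtwh zvh trts tgmm ise ibmqp
Hunk 2: at line 2 remove [njtwh,zvh,trts] add [bqto,mrq] -> 8 lines: hxtqb lmj yeyv bqto mrq tgmm ise ibmqp
Hunk 3: at line 2 remove [bqto,mrq] add [fynk] -> 7 lines: hxtqb lmj yeyv fynk tgmm ise ibmqp
Hunk 4: at line 4 remove [tgmm,ise] add [wzrlu,sds] -> 7 lines: hxtqb lmj yeyv fynk wzrlu sds ibmqp
Hunk 5: at line 1 remove [yeyv,fynk,wzrlu] add [eiurd,xjn] -> 6 lines: hxtqb lmj eiurd xjn sds ibmqp
Hunk 6: at line 1 remove [lmj,eiurd] add [kdd] -> 5 lines: hxtqb kdd xjn sds ibmqp

Answer: hxtqb
kdd
xjn
sds
ibmqp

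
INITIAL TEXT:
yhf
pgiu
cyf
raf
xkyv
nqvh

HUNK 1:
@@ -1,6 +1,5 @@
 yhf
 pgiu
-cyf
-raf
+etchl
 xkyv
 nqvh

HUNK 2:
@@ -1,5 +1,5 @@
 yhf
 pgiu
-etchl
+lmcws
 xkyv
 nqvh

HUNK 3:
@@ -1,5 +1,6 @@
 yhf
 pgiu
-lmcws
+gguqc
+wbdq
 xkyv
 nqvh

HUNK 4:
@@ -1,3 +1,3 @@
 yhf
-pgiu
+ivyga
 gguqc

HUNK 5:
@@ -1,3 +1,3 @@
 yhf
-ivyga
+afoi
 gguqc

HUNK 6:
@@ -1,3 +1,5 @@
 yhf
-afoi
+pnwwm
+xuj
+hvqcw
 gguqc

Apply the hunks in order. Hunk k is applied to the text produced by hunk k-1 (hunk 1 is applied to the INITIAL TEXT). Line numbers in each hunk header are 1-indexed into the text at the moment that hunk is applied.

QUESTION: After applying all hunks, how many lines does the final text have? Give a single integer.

Hunk 1: at line 1 remove [cyf,raf] add [etchl] -> 5 lines: yhf pgiu etchl xkyv nqvh
Hunk 2: at line 1 remove [etchl] add [lmcws] -> 5 lines: yhf pgiu lmcws xkyv nqvh
Hunk 3: at line 1 remove [lmcws] add [gguqc,wbdq] -> 6 lines: yhf pgiu gguqc wbdq xkyv nqvh
Hunk 4: at line 1 remove [pgiu] add [ivyga] -> 6 lines: yhf ivyga gguqc wbdq xkyv nqvh
Hunk 5: at line 1 remove [ivyga] add [afoi] -> 6 lines: yhf afoi gguqc wbdq xkyv nqvh
Hunk 6: at line 1 remove [afoi] add [pnwwm,xuj,hvqcw] -> 8 lines: yhf pnwwm xuj hvqcw gguqc wbdq xkyv nqvh
Final line count: 8

Answer: 8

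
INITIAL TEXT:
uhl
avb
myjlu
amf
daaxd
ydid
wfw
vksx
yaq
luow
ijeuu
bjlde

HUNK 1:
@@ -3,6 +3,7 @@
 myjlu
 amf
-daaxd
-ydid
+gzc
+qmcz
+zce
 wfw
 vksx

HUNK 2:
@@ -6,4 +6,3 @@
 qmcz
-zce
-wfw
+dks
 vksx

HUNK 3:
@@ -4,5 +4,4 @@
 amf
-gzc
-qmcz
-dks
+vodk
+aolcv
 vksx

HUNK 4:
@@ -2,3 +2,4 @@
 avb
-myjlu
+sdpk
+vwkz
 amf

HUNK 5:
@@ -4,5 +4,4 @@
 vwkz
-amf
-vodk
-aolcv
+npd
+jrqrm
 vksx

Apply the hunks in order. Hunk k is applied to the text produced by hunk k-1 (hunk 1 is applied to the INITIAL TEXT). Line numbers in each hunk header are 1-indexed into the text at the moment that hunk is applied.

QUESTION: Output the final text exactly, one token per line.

Hunk 1: at line 3 remove [daaxd,ydid] add [gzc,qmcz,zce] -> 13 lines: uhl avb myjlu amf gzc qmcz zce wfw vksx yaq luow ijeuu bjlde
Hunk 2: at line 6 remove [zce,wfw] add [dks] -> 12 lines: uhl avb myjlu amf gzc qmcz dks vksx yaq luow ijeuu bjlde
Hunk 3: at line 4 remove [gzc,qmcz,dks] add [vodk,aolcv] -> 11 lines: uhl avb myjlu amf vodk aolcv vksx yaq luow ijeuu bjlde
Hunk 4: at line 2 remove [myjlu] add [sdpk,vwkz] -> 12 lines: uhl avb sdpk vwkz amf vodk aolcv vksx yaq luow ijeuu bjlde
Hunk 5: at line 4 remove [amf,vodk,aolcv] add [npd,jrqrm] -> 11 lines: uhl avb sdpk vwkz npd jrqrm vksx yaq luow ijeuu bjlde

Answer: uhl
avb
sdpk
vwkz
npd
jrqrm
vksx
yaq
luow
ijeuu
bjlde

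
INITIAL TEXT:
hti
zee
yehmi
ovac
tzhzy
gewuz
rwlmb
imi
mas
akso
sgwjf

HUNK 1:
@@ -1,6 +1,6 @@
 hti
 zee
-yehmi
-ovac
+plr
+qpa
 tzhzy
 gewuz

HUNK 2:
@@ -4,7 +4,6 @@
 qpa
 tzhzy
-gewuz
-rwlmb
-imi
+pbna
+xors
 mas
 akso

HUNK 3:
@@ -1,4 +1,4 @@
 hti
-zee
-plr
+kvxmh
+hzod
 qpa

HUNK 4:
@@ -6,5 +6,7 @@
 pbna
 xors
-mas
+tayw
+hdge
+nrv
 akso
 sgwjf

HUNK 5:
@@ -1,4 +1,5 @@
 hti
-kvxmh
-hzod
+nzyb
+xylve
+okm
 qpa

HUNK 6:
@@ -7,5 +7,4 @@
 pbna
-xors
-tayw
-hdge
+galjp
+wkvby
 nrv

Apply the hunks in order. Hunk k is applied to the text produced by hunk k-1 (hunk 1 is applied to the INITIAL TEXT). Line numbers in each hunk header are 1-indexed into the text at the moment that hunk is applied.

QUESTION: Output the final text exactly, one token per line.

Hunk 1: at line 1 remove [yehmi,ovac] add [plr,qpa] -> 11 lines: hti zee plr qpa tzhzy gewuz rwlmb imi mas akso sgwjf
Hunk 2: at line 4 remove [gewuz,rwlmb,imi] add [pbna,xors] -> 10 lines: hti zee plr qpa tzhzy pbna xors mas akso sgwjf
Hunk 3: at line 1 remove [zee,plr] add [kvxmh,hzod] -> 10 lines: hti kvxmh hzod qpa tzhzy pbna xors mas akso sgwjf
Hunk 4: at line 6 remove [mas] add [tayw,hdge,nrv] -> 12 lines: hti kvxmh hzod qpa tzhzy pbna xors tayw hdge nrv akso sgwjf
Hunk 5: at line 1 remove [kvxmh,hzod] add [nzyb,xylve,okm] -> 13 lines: hti nzyb xylve okm qpa tzhzy pbna xors tayw hdge nrv akso sgwjf
Hunk 6: at line 7 remove [xors,tayw,hdge] add [galjp,wkvby] -> 12 lines: hti nzyb xylve okm qpa tzhzy pbna galjp wkvby nrv akso sgwjf

Answer: hti
nzyb
xylve
okm
qpa
tzhzy
pbna
galjp
wkvby
nrv
akso
sgwjf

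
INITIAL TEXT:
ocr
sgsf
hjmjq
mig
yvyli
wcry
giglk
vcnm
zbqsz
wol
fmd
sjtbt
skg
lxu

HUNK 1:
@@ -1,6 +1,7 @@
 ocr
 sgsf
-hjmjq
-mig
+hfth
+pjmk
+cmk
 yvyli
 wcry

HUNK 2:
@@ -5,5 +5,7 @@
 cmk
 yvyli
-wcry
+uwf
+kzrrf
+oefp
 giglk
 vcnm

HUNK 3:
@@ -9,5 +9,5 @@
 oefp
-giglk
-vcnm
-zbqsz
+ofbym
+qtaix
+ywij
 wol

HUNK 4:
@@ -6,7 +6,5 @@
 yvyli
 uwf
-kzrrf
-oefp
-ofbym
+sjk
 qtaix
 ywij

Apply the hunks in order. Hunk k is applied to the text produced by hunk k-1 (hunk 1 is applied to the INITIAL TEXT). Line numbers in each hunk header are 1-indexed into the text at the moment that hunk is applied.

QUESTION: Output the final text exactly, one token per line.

Answer: ocr
sgsf
hfth
pjmk
cmk
yvyli
uwf
sjk
qtaix
ywij
wol
fmd
sjtbt
skg
lxu

Derivation:
Hunk 1: at line 1 remove [hjmjq,mig] add [hfth,pjmk,cmk] -> 15 lines: ocr sgsf hfth pjmk cmk yvyli wcry giglk vcnm zbqsz wol fmd sjtbt skg lxu
Hunk 2: at line 5 remove [wcry] add [uwf,kzrrf,oefp] -> 17 lines: ocr sgsf hfth pjmk cmk yvyli uwf kzrrf oefp giglk vcnm zbqsz wol fmd sjtbt skg lxu
Hunk 3: at line 9 remove [giglk,vcnm,zbqsz] add [ofbym,qtaix,ywij] -> 17 lines: ocr sgsf hfth pjmk cmk yvyli uwf kzrrf oefp ofbym qtaix ywij wol fmd sjtbt skg lxu
Hunk 4: at line 6 remove [kzrrf,oefp,ofbym] add [sjk] -> 15 lines: ocr sgsf hfth pjmk cmk yvyli uwf sjk qtaix ywij wol fmd sjtbt skg lxu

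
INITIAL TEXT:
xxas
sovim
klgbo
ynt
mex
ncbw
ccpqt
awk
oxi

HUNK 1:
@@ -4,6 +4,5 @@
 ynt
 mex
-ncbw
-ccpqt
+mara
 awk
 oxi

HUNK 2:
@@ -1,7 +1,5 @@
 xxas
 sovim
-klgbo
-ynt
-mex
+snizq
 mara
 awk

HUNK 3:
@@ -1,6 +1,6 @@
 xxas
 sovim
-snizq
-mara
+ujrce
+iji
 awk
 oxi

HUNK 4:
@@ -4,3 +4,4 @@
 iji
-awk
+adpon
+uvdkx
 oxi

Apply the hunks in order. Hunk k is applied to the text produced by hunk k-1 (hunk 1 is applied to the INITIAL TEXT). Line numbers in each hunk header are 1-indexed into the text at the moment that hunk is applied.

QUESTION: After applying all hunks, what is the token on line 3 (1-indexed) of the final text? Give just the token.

Hunk 1: at line 4 remove [ncbw,ccpqt] add [mara] -> 8 lines: xxas sovim klgbo ynt mex mara awk oxi
Hunk 2: at line 1 remove [klgbo,ynt,mex] add [snizq] -> 6 lines: xxas sovim snizq mara awk oxi
Hunk 3: at line 1 remove [snizq,mara] add [ujrce,iji] -> 6 lines: xxas sovim ujrce iji awk oxi
Hunk 4: at line 4 remove [awk] add [adpon,uvdkx] -> 7 lines: xxas sovim ujrce iji adpon uvdkx oxi
Final line 3: ujrce

Answer: ujrce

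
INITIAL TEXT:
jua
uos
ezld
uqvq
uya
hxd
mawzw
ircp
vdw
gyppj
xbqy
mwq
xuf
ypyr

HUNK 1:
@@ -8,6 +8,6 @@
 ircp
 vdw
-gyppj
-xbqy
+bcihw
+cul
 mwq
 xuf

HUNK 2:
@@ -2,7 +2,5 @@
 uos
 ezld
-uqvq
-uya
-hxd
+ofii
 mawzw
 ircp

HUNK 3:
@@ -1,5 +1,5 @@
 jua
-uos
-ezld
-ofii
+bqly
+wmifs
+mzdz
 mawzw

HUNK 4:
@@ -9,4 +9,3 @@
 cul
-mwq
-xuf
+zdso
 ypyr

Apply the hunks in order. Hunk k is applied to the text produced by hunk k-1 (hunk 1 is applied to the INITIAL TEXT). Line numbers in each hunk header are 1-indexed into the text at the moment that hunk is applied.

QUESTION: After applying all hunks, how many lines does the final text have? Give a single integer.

Hunk 1: at line 8 remove [gyppj,xbqy] add [bcihw,cul] -> 14 lines: jua uos ezld uqvq uya hxd mawzw ircp vdw bcihw cul mwq xuf ypyr
Hunk 2: at line 2 remove [uqvq,uya,hxd] add [ofii] -> 12 lines: jua uos ezld ofii mawzw ircp vdw bcihw cul mwq xuf ypyr
Hunk 3: at line 1 remove [uos,ezld,ofii] add [bqly,wmifs,mzdz] -> 12 lines: jua bqly wmifs mzdz mawzw ircp vdw bcihw cul mwq xuf ypyr
Hunk 4: at line 9 remove [mwq,xuf] add [zdso] -> 11 lines: jua bqly wmifs mzdz mawzw ircp vdw bcihw cul zdso ypyr
Final line count: 11

Answer: 11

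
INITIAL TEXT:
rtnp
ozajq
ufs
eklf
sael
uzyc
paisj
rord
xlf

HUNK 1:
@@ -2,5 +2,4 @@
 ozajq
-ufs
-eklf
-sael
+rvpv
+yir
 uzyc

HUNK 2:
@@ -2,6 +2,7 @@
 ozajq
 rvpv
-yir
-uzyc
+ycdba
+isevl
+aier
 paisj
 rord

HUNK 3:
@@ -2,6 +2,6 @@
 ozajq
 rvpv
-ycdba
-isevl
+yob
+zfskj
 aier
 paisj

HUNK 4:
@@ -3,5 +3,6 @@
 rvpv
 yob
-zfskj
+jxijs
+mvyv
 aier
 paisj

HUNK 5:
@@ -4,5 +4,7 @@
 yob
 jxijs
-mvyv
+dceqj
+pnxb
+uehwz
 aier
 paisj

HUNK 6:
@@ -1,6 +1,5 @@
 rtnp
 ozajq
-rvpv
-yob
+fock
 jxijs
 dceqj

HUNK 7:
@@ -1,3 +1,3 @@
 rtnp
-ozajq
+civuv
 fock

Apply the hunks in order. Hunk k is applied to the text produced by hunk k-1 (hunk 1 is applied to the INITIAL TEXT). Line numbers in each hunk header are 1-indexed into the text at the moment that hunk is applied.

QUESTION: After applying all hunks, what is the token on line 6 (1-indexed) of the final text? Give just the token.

Answer: pnxb

Derivation:
Hunk 1: at line 2 remove [ufs,eklf,sael] add [rvpv,yir] -> 8 lines: rtnp ozajq rvpv yir uzyc paisj rord xlf
Hunk 2: at line 2 remove [yir,uzyc] add [ycdba,isevl,aier] -> 9 lines: rtnp ozajq rvpv ycdba isevl aier paisj rord xlf
Hunk 3: at line 2 remove [ycdba,isevl] add [yob,zfskj] -> 9 lines: rtnp ozajq rvpv yob zfskj aier paisj rord xlf
Hunk 4: at line 3 remove [zfskj] add [jxijs,mvyv] -> 10 lines: rtnp ozajq rvpv yob jxijs mvyv aier paisj rord xlf
Hunk 5: at line 4 remove [mvyv] add [dceqj,pnxb,uehwz] -> 12 lines: rtnp ozajq rvpv yob jxijs dceqj pnxb uehwz aier paisj rord xlf
Hunk 6: at line 1 remove [rvpv,yob] add [fock] -> 11 lines: rtnp ozajq fock jxijs dceqj pnxb uehwz aier paisj rord xlf
Hunk 7: at line 1 remove [ozajq] add [civuv] -> 11 lines: rtnp civuv fock jxijs dceqj pnxb uehwz aier paisj rord xlf
Final line 6: pnxb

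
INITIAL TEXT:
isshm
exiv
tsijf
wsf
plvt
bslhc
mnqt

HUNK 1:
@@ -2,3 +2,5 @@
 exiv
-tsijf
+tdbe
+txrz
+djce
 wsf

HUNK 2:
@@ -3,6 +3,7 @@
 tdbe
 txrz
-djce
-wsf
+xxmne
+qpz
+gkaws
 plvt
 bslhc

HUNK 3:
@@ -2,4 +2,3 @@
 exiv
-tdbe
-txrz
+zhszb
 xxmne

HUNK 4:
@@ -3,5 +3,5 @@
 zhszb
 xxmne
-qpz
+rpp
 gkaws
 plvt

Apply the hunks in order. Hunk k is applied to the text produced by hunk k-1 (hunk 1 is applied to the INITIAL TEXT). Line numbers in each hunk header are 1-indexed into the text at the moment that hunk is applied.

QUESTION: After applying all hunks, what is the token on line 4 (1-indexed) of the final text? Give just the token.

Answer: xxmne

Derivation:
Hunk 1: at line 2 remove [tsijf] add [tdbe,txrz,djce] -> 9 lines: isshm exiv tdbe txrz djce wsf plvt bslhc mnqt
Hunk 2: at line 3 remove [djce,wsf] add [xxmne,qpz,gkaws] -> 10 lines: isshm exiv tdbe txrz xxmne qpz gkaws plvt bslhc mnqt
Hunk 3: at line 2 remove [tdbe,txrz] add [zhszb] -> 9 lines: isshm exiv zhszb xxmne qpz gkaws plvt bslhc mnqt
Hunk 4: at line 3 remove [qpz] add [rpp] -> 9 lines: isshm exiv zhszb xxmne rpp gkaws plvt bslhc mnqt
Final line 4: xxmne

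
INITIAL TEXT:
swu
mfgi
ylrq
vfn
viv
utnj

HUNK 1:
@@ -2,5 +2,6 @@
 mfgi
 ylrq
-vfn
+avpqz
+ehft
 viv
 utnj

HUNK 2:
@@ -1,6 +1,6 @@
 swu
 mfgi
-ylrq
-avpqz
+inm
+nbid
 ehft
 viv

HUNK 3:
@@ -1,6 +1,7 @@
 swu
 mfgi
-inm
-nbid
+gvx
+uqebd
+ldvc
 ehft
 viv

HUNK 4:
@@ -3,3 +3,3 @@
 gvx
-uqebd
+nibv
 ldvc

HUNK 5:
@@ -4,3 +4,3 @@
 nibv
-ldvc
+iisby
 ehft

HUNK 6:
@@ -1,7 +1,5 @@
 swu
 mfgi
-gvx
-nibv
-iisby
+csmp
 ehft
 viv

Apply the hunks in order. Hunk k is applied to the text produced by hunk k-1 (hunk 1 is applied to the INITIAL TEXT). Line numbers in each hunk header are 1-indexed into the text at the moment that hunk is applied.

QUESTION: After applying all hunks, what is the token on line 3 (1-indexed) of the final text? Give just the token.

Hunk 1: at line 2 remove [vfn] add [avpqz,ehft] -> 7 lines: swu mfgi ylrq avpqz ehft viv utnj
Hunk 2: at line 1 remove [ylrq,avpqz] add [inm,nbid] -> 7 lines: swu mfgi inm nbid ehft viv utnj
Hunk 3: at line 1 remove [inm,nbid] add [gvx,uqebd,ldvc] -> 8 lines: swu mfgi gvx uqebd ldvc ehft viv utnj
Hunk 4: at line 3 remove [uqebd] add [nibv] -> 8 lines: swu mfgi gvx nibv ldvc ehft viv utnj
Hunk 5: at line 4 remove [ldvc] add [iisby] -> 8 lines: swu mfgi gvx nibv iisby ehft viv utnj
Hunk 6: at line 1 remove [gvx,nibv,iisby] add [csmp] -> 6 lines: swu mfgi csmp ehft viv utnj
Final line 3: csmp

Answer: csmp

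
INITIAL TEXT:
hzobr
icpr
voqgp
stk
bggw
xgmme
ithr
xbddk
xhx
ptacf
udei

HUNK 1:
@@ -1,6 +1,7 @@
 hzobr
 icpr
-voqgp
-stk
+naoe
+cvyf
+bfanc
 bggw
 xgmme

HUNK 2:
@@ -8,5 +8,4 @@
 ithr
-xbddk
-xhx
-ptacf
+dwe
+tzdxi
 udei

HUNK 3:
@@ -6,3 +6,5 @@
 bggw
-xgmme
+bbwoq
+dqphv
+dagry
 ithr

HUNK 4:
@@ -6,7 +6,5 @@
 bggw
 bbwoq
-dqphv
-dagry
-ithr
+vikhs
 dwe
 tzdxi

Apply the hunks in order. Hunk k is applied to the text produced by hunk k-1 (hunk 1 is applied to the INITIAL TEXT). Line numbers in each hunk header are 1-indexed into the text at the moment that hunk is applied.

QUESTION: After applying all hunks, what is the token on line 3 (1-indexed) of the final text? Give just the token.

Hunk 1: at line 1 remove [voqgp,stk] add [naoe,cvyf,bfanc] -> 12 lines: hzobr icpr naoe cvyf bfanc bggw xgmme ithr xbddk xhx ptacf udei
Hunk 2: at line 8 remove [xbddk,xhx,ptacf] add [dwe,tzdxi] -> 11 lines: hzobr icpr naoe cvyf bfanc bggw xgmme ithr dwe tzdxi udei
Hunk 3: at line 6 remove [xgmme] add [bbwoq,dqphv,dagry] -> 13 lines: hzobr icpr naoe cvyf bfanc bggw bbwoq dqphv dagry ithr dwe tzdxi udei
Hunk 4: at line 6 remove [dqphv,dagry,ithr] add [vikhs] -> 11 lines: hzobr icpr naoe cvyf bfanc bggw bbwoq vikhs dwe tzdxi udei
Final line 3: naoe

Answer: naoe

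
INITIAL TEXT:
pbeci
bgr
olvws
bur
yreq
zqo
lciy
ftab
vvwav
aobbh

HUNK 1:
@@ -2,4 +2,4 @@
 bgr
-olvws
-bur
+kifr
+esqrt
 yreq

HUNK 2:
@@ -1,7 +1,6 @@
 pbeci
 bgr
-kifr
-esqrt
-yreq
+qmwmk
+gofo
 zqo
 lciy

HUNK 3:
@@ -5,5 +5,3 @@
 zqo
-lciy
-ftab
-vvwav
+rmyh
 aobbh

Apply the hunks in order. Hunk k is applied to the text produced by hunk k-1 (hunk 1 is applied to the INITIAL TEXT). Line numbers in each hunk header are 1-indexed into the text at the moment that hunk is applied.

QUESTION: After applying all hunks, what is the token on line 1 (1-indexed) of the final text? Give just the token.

Hunk 1: at line 2 remove [olvws,bur] add [kifr,esqrt] -> 10 lines: pbeci bgr kifr esqrt yreq zqo lciy ftab vvwav aobbh
Hunk 2: at line 1 remove [kifr,esqrt,yreq] add [qmwmk,gofo] -> 9 lines: pbeci bgr qmwmk gofo zqo lciy ftab vvwav aobbh
Hunk 3: at line 5 remove [lciy,ftab,vvwav] add [rmyh] -> 7 lines: pbeci bgr qmwmk gofo zqo rmyh aobbh
Final line 1: pbeci

Answer: pbeci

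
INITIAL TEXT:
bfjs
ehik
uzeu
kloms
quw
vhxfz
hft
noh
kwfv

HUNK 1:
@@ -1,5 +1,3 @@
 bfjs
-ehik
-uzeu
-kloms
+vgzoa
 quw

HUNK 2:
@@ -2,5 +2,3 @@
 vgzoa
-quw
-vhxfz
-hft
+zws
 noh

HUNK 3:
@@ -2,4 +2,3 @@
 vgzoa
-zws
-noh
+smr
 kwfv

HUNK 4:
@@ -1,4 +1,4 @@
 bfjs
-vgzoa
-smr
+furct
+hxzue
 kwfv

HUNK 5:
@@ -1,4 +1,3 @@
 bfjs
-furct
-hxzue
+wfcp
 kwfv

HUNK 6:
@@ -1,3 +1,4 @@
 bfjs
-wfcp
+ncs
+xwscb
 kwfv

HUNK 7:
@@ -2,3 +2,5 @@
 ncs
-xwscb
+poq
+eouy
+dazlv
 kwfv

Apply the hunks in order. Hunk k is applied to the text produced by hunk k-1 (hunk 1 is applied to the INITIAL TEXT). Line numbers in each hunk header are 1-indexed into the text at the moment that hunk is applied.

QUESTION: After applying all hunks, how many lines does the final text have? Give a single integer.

Hunk 1: at line 1 remove [ehik,uzeu,kloms] add [vgzoa] -> 7 lines: bfjs vgzoa quw vhxfz hft noh kwfv
Hunk 2: at line 2 remove [quw,vhxfz,hft] add [zws] -> 5 lines: bfjs vgzoa zws noh kwfv
Hunk 3: at line 2 remove [zws,noh] add [smr] -> 4 lines: bfjs vgzoa smr kwfv
Hunk 4: at line 1 remove [vgzoa,smr] add [furct,hxzue] -> 4 lines: bfjs furct hxzue kwfv
Hunk 5: at line 1 remove [furct,hxzue] add [wfcp] -> 3 lines: bfjs wfcp kwfv
Hunk 6: at line 1 remove [wfcp] add [ncs,xwscb] -> 4 lines: bfjs ncs xwscb kwfv
Hunk 7: at line 2 remove [xwscb] add [poq,eouy,dazlv] -> 6 lines: bfjs ncs poq eouy dazlv kwfv
Final line count: 6

Answer: 6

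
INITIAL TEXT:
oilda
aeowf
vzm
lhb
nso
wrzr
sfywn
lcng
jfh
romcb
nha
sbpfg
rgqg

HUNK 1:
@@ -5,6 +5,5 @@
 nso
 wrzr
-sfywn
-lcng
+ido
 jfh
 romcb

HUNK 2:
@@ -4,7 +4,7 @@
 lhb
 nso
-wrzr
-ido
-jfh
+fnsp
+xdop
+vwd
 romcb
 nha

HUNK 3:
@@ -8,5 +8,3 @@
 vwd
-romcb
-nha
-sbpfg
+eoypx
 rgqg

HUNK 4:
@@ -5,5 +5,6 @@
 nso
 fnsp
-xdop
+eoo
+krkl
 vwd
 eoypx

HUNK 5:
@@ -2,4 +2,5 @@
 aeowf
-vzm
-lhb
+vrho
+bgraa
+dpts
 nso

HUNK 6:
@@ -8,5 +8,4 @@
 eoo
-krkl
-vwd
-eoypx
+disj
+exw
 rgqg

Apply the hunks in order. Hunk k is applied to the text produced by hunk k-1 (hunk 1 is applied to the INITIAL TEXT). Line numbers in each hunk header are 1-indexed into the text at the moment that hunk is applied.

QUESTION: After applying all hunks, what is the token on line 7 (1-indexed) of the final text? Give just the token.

Hunk 1: at line 5 remove [sfywn,lcng] add [ido] -> 12 lines: oilda aeowf vzm lhb nso wrzr ido jfh romcb nha sbpfg rgqg
Hunk 2: at line 4 remove [wrzr,ido,jfh] add [fnsp,xdop,vwd] -> 12 lines: oilda aeowf vzm lhb nso fnsp xdop vwd romcb nha sbpfg rgqg
Hunk 3: at line 8 remove [romcb,nha,sbpfg] add [eoypx] -> 10 lines: oilda aeowf vzm lhb nso fnsp xdop vwd eoypx rgqg
Hunk 4: at line 5 remove [xdop] add [eoo,krkl] -> 11 lines: oilda aeowf vzm lhb nso fnsp eoo krkl vwd eoypx rgqg
Hunk 5: at line 2 remove [vzm,lhb] add [vrho,bgraa,dpts] -> 12 lines: oilda aeowf vrho bgraa dpts nso fnsp eoo krkl vwd eoypx rgqg
Hunk 6: at line 8 remove [krkl,vwd,eoypx] add [disj,exw] -> 11 lines: oilda aeowf vrho bgraa dpts nso fnsp eoo disj exw rgqg
Final line 7: fnsp

Answer: fnsp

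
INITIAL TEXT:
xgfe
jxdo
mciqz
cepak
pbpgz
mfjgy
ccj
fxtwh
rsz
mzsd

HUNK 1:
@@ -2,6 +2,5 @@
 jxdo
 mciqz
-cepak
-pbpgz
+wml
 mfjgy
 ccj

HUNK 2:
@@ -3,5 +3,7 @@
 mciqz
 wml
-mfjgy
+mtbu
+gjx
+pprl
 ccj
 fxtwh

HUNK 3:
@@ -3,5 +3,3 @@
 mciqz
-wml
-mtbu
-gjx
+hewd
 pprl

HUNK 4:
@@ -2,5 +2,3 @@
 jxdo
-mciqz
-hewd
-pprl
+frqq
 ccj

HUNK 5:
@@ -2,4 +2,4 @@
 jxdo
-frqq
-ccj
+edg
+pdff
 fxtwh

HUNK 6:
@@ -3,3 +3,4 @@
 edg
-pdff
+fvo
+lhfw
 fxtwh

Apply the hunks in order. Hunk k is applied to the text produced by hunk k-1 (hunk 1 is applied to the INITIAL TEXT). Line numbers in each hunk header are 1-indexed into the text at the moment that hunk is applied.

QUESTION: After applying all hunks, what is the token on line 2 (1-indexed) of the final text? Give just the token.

Answer: jxdo

Derivation:
Hunk 1: at line 2 remove [cepak,pbpgz] add [wml] -> 9 lines: xgfe jxdo mciqz wml mfjgy ccj fxtwh rsz mzsd
Hunk 2: at line 3 remove [mfjgy] add [mtbu,gjx,pprl] -> 11 lines: xgfe jxdo mciqz wml mtbu gjx pprl ccj fxtwh rsz mzsd
Hunk 3: at line 3 remove [wml,mtbu,gjx] add [hewd] -> 9 lines: xgfe jxdo mciqz hewd pprl ccj fxtwh rsz mzsd
Hunk 4: at line 2 remove [mciqz,hewd,pprl] add [frqq] -> 7 lines: xgfe jxdo frqq ccj fxtwh rsz mzsd
Hunk 5: at line 2 remove [frqq,ccj] add [edg,pdff] -> 7 lines: xgfe jxdo edg pdff fxtwh rsz mzsd
Hunk 6: at line 3 remove [pdff] add [fvo,lhfw] -> 8 lines: xgfe jxdo edg fvo lhfw fxtwh rsz mzsd
Final line 2: jxdo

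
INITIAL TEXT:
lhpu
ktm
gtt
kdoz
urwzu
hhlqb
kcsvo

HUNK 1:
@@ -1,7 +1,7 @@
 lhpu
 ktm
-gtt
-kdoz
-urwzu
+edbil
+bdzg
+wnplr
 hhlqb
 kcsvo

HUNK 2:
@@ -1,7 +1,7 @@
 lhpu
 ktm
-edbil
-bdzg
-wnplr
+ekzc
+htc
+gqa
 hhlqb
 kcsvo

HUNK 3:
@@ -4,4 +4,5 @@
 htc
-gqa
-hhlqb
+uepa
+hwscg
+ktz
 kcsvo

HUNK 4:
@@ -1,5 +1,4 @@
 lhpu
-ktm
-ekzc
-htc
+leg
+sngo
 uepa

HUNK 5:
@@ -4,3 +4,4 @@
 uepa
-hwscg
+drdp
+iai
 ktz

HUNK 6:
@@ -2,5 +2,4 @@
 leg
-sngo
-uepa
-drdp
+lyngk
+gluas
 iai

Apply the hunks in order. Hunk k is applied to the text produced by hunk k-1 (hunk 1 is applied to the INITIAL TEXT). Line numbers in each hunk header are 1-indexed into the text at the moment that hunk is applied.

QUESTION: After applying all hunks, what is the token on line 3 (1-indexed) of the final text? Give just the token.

Answer: lyngk

Derivation:
Hunk 1: at line 1 remove [gtt,kdoz,urwzu] add [edbil,bdzg,wnplr] -> 7 lines: lhpu ktm edbil bdzg wnplr hhlqb kcsvo
Hunk 2: at line 1 remove [edbil,bdzg,wnplr] add [ekzc,htc,gqa] -> 7 lines: lhpu ktm ekzc htc gqa hhlqb kcsvo
Hunk 3: at line 4 remove [gqa,hhlqb] add [uepa,hwscg,ktz] -> 8 lines: lhpu ktm ekzc htc uepa hwscg ktz kcsvo
Hunk 4: at line 1 remove [ktm,ekzc,htc] add [leg,sngo] -> 7 lines: lhpu leg sngo uepa hwscg ktz kcsvo
Hunk 5: at line 4 remove [hwscg] add [drdp,iai] -> 8 lines: lhpu leg sngo uepa drdp iai ktz kcsvo
Hunk 6: at line 2 remove [sngo,uepa,drdp] add [lyngk,gluas] -> 7 lines: lhpu leg lyngk gluas iai ktz kcsvo
Final line 3: lyngk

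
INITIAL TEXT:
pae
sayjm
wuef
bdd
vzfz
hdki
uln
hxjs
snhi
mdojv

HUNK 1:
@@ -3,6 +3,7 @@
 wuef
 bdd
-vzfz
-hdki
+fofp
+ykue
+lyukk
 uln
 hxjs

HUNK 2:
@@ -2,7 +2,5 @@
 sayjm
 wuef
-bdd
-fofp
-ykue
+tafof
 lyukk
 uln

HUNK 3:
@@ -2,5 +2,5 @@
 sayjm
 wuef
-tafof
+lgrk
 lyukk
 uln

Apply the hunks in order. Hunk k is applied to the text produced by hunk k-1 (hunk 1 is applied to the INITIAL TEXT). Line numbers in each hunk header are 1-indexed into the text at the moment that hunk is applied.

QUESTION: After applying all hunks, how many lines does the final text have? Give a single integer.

Answer: 9

Derivation:
Hunk 1: at line 3 remove [vzfz,hdki] add [fofp,ykue,lyukk] -> 11 lines: pae sayjm wuef bdd fofp ykue lyukk uln hxjs snhi mdojv
Hunk 2: at line 2 remove [bdd,fofp,ykue] add [tafof] -> 9 lines: pae sayjm wuef tafof lyukk uln hxjs snhi mdojv
Hunk 3: at line 2 remove [tafof] add [lgrk] -> 9 lines: pae sayjm wuef lgrk lyukk uln hxjs snhi mdojv
Final line count: 9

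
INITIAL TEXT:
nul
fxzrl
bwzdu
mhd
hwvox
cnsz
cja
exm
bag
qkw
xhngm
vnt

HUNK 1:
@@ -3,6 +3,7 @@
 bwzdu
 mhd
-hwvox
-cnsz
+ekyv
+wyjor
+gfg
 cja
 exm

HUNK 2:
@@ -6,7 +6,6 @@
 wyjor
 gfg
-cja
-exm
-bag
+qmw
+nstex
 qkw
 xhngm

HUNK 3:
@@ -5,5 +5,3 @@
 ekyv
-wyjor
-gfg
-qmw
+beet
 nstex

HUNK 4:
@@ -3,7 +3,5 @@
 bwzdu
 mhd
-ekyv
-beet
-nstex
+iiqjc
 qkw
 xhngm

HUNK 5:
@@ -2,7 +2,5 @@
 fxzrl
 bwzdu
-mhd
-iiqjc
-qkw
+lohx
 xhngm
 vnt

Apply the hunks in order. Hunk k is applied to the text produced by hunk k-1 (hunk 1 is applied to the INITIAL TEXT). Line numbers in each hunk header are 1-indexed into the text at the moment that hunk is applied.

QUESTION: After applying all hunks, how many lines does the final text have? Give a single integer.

Answer: 6

Derivation:
Hunk 1: at line 3 remove [hwvox,cnsz] add [ekyv,wyjor,gfg] -> 13 lines: nul fxzrl bwzdu mhd ekyv wyjor gfg cja exm bag qkw xhngm vnt
Hunk 2: at line 6 remove [cja,exm,bag] add [qmw,nstex] -> 12 lines: nul fxzrl bwzdu mhd ekyv wyjor gfg qmw nstex qkw xhngm vnt
Hunk 3: at line 5 remove [wyjor,gfg,qmw] add [beet] -> 10 lines: nul fxzrl bwzdu mhd ekyv beet nstex qkw xhngm vnt
Hunk 4: at line 3 remove [ekyv,beet,nstex] add [iiqjc] -> 8 lines: nul fxzrl bwzdu mhd iiqjc qkw xhngm vnt
Hunk 5: at line 2 remove [mhd,iiqjc,qkw] add [lohx] -> 6 lines: nul fxzrl bwzdu lohx xhngm vnt
Final line count: 6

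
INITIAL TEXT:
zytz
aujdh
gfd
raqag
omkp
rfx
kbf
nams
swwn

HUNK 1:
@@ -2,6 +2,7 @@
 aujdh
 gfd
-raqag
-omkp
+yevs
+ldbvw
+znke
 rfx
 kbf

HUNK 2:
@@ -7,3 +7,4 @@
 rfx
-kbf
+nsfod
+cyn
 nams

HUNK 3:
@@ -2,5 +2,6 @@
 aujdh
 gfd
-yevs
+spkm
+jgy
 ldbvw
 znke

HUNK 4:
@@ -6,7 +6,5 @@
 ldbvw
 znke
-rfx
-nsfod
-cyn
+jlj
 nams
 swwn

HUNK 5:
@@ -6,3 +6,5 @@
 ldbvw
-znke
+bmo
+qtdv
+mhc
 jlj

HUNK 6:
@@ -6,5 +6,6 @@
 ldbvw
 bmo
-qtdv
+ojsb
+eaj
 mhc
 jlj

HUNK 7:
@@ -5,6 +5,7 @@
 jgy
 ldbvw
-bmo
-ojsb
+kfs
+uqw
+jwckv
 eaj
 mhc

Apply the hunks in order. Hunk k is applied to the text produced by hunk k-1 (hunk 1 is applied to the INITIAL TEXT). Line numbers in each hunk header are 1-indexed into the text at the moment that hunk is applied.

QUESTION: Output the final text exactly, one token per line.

Answer: zytz
aujdh
gfd
spkm
jgy
ldbvw
kfs
uqw
jwckv
eaj
mhc
jlj
nams
swwn

Derivation:
Hunk 1: at line 2 remove [raqag,omkp] add [yevs,ldbvw,znke] -> 10 lines: zytz aujdh gfd yevs ldbvw znke rfx kbf nams swwn
Hunk 2: at line 7 remove [kbf] add [nsfod,cyn] -> 11 lines: zytz aujdh gfd yevs ldbvw znke rfx nsfod cyn nams swwn
Hunk 3: at line 2 remove [yevs] add [spkm,jgy] -> 12 lines: zytz aujdh gfd spkm jgy ldbvw znke rfx nsfod cyn nams swwn
Hunk 4: at line 6 remove [rfx,nsfod,cyn] add [jlj] -> 10 lines: zytz aujdh gfd spkm jgy ldbvw znke jlj nams swwn
Hunk 5: at line 6 remove [znke] add [bmo,qtdv,mhc] -> 12 lines: zytz aujdh gfd spkm jgy ldbvw bmo qtdv mhc jlj nams swwn
Hunk 6: at line 6 remove [qtdv] add [ojsb,eaj] -> 13 lines: zytz aujdh gfd spkm jgy ldbvw bmo ojsb eaj mhc jlj nams swwn
Hunk 7: at line 5 remove [bmo,ojsb] add [kfs,uqw,jwckv] -> 14 lines: zytz aujdh gfd spkm jgy ldbvw kfs uqw jwckv eaj mhc jlj nams swwn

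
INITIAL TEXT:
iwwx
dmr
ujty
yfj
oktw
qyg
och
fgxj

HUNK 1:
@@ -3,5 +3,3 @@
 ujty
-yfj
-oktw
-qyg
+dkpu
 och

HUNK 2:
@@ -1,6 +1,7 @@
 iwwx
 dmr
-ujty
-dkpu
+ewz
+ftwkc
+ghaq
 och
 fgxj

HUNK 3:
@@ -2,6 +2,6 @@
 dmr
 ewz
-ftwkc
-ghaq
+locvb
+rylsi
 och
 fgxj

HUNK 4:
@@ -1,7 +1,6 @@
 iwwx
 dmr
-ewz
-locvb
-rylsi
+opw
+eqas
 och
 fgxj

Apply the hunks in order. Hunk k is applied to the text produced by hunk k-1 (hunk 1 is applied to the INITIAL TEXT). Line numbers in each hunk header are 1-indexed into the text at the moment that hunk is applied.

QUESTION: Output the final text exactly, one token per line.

Hunk 1: at line 3 remove [yfj,oktw,qyg] add [dkpu] -> 6 lines: iwwx dmr ujty dkpu och fgxj
Hunk 2: at line 1 remove [ujty,dkpu] add [ewz,ftwkc,ghaq] -> 7 lines: iwwx dmr ewz ftwkc ghaq och fgxj
Hunk 3: at line 2 remove [ftwkc,ghaq] add [locvb,rylsi] -> 7 lines: iwwx dmr ewz locvb rylsi och fgxj
Hunk 4: at line 1 remove [ewz,locvb,rylsi] add [opw,eqas] -> 6 lines: iwwx dmr opw eqas och fgxj

Answer: iwwx
dmr
opw
eqas
och
fgxj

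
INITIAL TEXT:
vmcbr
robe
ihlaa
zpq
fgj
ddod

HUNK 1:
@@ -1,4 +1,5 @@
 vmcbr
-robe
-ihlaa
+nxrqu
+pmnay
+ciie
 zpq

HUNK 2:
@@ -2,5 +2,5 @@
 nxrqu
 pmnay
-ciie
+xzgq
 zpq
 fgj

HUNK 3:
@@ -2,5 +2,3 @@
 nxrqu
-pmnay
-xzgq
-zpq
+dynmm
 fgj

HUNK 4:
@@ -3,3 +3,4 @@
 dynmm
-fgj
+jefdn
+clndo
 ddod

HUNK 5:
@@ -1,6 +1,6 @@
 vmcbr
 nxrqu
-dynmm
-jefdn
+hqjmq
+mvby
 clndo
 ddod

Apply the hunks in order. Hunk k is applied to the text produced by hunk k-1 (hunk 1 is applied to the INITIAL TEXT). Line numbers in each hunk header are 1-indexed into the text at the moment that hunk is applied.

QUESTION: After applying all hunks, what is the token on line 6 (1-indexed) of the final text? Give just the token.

Hunk 1: at line 1 remove [robe,ihlaa] add [nxrqu,pmnay,ciie] -> 7 lines: vmcbr nxrqu pmnay ciie zpq fgj ddod
Hunk 2: at line 2 remove [ciie] add [xzgq] -> 7 lines: vmcbr nxrqu pmnay xzgq zpq fgj ddod
Hunk 3: at line 2 remove [pmnay,xzgq,zpq] add [dynmm] -> 5 lines: vmcbr nxrqu dynmm fgj ddod
Hunk 4: at line 3 remove [fgj] add [jefdn,clndo] -> 6 lines: vmcbr nxrqu dynmm jefdn clndo ddod
Hunk 5: at line 1 remove [dynmm,jefdn] add [hqjmq,mvby] -> 6 lines: vmcbr nxrqu hqjmq mvby clndo ddod
Final line 6: ddod

Answer: ddod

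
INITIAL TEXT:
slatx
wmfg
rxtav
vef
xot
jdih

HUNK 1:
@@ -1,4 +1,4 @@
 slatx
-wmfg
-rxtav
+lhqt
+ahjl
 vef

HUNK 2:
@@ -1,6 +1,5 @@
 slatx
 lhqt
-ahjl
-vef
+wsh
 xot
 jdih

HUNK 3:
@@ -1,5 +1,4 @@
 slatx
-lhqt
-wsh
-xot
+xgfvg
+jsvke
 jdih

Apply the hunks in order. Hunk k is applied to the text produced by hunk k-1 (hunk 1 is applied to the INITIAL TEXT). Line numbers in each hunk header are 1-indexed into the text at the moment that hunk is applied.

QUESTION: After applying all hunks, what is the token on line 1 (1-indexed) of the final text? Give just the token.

Hunk 1: at line 1 remove [wmfg,rxtav] add [lhqt,ahjl] -> 6 lines: slatx lhqt ahjl vef xot jdih
Hunk 2: at line 1 remove [ahjl,vef] add [wsh] -> 5 lines: slatx lhqt wsh xot jdih
Hunk 3: at line 1 remove [lhqt,wsh,xot] add [xgfvg,jsvke] -> 4 lines: slatx xgfvg jsvke jdih
Final line 1: slatx

Answer: slatx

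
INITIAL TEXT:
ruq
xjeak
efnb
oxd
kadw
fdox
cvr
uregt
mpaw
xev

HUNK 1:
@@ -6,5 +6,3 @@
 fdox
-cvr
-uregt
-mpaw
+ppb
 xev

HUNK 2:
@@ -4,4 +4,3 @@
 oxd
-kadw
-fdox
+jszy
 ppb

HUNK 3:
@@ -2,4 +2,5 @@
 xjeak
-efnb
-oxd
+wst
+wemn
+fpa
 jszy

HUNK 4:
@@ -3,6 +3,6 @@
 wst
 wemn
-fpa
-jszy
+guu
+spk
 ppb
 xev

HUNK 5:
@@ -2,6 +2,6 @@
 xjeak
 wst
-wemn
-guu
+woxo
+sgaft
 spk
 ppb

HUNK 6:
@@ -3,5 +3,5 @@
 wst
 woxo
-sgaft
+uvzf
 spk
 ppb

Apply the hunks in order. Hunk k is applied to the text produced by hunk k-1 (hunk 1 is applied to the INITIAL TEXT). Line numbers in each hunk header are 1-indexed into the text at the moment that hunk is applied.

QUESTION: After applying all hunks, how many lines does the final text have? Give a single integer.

Hunk 1: at line 6 remove [cvr,uregt,mpaw] add [ppb] -> 8 lines: ruq xjeak efnb oxd kadw fdox ppb xev
Hunk 2: at line 4 remove [kadw,fdox] add [jszy] -> 7 lines: ruq xjeak efnb oxd jszy ppb xev
Hunk 3: at line 2 remove [efnb,oxd] add [wst,wemn,fpa] -> 8 lines: ruq xjeak wst wemn fpa jszy ppb xev
Hunk 4: at line 3 remove [fpa,jszy] add [guu,spk] -> 8 lines: ruq xjeak wst wemn guu spk ppb xev
Hunk 5: at line 2 remove [wemn,guu] add [woxo,sgaft] -> 8 lines: ruq xjeak wst woxo sgaft spk ppb xev
Hunk 6: at line 3 remove [sgaft] add [uvzf] -> 8 lines: ruq xjeak wst woxo uvzf spk ppb xev
Final line count: 8

Answer: 8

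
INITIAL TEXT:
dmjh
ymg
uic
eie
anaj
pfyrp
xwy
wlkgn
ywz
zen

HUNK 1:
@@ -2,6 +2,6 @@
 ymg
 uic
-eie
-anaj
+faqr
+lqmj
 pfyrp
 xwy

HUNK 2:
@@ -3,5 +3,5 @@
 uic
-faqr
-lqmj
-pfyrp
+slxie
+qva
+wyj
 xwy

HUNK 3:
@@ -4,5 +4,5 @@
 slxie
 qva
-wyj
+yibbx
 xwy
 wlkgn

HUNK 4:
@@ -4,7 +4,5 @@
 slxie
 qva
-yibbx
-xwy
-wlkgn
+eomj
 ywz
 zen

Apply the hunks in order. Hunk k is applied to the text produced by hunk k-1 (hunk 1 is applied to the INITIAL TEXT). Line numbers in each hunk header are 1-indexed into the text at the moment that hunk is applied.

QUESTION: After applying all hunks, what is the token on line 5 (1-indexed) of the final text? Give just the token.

Hunk 1: at line 2 remove [eie,anaj] add [faqr,lqmj] -> 10 lines: dmjh ymg uic faqr lqmj pfyrp xwy wlkgn ywz zen
Hunk 2: at line 3 remove [faqr,lqmj,pfyrp] add [slxie,qva,wyj] -> 10 lines: dmjh ymg uic slxie qva wyj xwy wlkgn ywz zen
Hunk 3: at line 4 remove [wyj] add [yibbx] -> 10 lines: dmjh ymg uic slxie qva yibbx xwy wlkgn ywz zen
Hunk 4: at line 4 remove [yibbx,xwy,wlkgn] add [eomj] -> 8 lines: dmjh ymg uic slxie qva eomj ywz zen
Final line 5: qva

Answer: qva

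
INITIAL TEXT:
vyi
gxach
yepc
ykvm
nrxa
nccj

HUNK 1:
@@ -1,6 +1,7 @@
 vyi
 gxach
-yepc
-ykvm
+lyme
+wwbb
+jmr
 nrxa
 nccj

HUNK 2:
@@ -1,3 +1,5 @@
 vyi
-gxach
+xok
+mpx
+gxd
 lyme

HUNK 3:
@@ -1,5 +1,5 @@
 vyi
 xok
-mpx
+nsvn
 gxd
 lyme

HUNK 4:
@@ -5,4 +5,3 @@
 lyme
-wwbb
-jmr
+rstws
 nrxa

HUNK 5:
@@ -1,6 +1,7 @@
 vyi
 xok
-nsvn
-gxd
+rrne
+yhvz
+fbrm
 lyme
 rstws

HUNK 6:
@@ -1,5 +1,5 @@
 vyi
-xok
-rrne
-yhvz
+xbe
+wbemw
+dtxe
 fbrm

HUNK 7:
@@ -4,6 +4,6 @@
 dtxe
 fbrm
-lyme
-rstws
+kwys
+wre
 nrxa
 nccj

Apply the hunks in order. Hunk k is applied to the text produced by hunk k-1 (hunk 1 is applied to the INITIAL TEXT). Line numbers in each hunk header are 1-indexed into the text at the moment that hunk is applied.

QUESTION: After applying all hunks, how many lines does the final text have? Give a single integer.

Answer: 9

Derivation:
Hunk 1: at line 1 remove [yepc,ykvm] add [lyme,wwbb,jmr] -> 7 lines: vyi gxach lyme wwbb jmr nrxa nccj
Hunk 2: at line 1 remove [gxach] add [xok,mpx,gxd] -> 9 lines: vyi xok mpx gxd lyme wwbb jmr nrxa nccj
Hunk 3: at line 1 remove [mpx] add [nsvn] -> 9 lines: vyi xok nsvn gxd lyme wwbb jmr nrxa nccj
Hunk 4: at line 5 remove [wwbb,jmr] add [rstws] -> 8 lines: vyi xok nsvn gxd lyme rstws nrxa nccj
Hunk 5: at line 1 remove [nsvn,gxd] add [rrne,yhvz,fbrm] -> 9 lines: vyi xok rrne yhvz fbrm lyme rstws nrxa nccj
Hunk 6: at line 1 remove [xok,rrne,yhvz] add [xbe,wbemw,dtxe] -> 9 lines: vyi xbe wbemw dtxe fbrm lyme rstws nrxa nccj
Hunk 7: at line 4 remove [lyme,rstws] add [kwys,wre] -> 9 lines: vyi xbe wbemw dtxe fbrm kwys wre nrxa nccj
Final line count: 9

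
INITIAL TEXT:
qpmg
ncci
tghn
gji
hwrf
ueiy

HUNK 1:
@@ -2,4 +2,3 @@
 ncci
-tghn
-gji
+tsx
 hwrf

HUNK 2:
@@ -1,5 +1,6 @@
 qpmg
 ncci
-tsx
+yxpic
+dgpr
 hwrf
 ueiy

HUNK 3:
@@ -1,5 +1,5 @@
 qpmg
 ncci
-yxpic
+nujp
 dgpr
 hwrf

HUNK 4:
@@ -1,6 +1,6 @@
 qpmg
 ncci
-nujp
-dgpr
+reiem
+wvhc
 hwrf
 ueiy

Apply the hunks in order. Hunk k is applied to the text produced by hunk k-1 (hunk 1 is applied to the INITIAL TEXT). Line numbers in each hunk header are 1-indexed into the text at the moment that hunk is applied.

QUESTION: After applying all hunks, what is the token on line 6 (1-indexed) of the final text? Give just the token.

Hunk 1: at line 2 remove [tghn,gji] add [tsx] -> 5 lines: qpmg ncci tsx hwrf ueiy
Hunk 2: at line 1 remove [tsx] add [yxpic,dgpr] -> 6 lines: qpmg ncci yxpic dgpr hwrf ueiy
Hunk 3: at line 1 remove [yxpic] add [nujp] -> 6 lines: qpmg ncci nujp dgpr hwrf ueiy
Hunk 4: at line 1 remove [nujp,dgpr] add [reiem,wvhc] -> 6 lines: qpmg ncci reiem wvhc hwrf ueiy
Final line 6: ueiy

Answer: ueiy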